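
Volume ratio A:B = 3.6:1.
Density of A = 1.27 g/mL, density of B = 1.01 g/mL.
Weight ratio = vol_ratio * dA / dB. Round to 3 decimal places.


Wt ratio = 3.6 * 1.27 / 1.01
= 4.527

4.527


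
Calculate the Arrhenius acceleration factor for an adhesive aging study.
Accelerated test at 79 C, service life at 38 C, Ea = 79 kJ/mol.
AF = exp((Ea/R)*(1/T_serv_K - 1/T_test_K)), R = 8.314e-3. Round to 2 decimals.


T_test = 352.15 K, T_serv = 311.15 K
Ea/R = 79 / 0.008314 = 9502.04
AF = exp(9502.04 * (1/311.15 - 1/352.15))
= 35.01

35.01


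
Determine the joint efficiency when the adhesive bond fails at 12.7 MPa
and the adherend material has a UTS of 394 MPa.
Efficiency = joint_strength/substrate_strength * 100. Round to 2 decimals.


Joint efficiency = 12.7 / 394 * 100
= 3.22%

3.22


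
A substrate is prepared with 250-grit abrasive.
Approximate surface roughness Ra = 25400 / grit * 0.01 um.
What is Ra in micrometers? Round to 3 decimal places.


Ra = 25400 / 250 * 0.01 = 1.016 um

1.016


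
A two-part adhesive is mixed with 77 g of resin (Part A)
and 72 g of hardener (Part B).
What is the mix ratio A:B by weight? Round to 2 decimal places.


Mix ratio = mass_A / mass_B
= 77 / 72
= 1.07

1.07


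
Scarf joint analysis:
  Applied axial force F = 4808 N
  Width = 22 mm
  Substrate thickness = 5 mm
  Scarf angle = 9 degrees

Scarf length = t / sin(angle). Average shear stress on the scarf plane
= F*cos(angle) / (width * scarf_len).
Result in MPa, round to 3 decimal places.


Scarf length = 5 / sin(9 deg) = 31.9623 mm
cos(9 deg) = 0.987688
Shear = 4808 * 0.987688 / (22 * 31.9623)
= 6.753 MPa

6.753


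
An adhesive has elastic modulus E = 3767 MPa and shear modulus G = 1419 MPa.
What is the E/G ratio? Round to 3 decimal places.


E/G = 3767 / 1419 = 2.655

2.655


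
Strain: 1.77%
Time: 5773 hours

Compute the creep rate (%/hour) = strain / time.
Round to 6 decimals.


Creep rate = 1.77 / 5773
= 0.000307 %/h

0.000307


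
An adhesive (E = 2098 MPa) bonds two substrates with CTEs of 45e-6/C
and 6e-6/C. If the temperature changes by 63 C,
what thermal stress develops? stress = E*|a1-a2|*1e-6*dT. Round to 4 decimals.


Stress = 2098 * |45 - 6| * 1e-6 * 63
= 5.1548 MPa

5.1548


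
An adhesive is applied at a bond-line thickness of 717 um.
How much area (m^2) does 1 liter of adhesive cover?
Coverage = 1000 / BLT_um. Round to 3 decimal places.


Coverage = 1000 / 717 = 1.395 m^2

1.395


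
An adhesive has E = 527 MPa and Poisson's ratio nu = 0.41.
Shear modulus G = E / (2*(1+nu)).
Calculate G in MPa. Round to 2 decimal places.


G = 527 / (2*(1+0.41))
= 527 / 2.82
= 186.88 MPa

186.88


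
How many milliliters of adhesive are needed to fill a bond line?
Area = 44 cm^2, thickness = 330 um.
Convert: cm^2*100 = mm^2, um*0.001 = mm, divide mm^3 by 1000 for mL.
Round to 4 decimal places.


= (44 * 100) * (330 * 0.001) / 1000
= 1.4520 mL

1.4520


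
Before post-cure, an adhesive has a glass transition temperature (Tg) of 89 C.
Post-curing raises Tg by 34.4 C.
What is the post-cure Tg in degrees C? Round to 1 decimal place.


Tg_post = Tg_base + delta_Tg
= 89 + 34.4
= 123.4 C

123.4


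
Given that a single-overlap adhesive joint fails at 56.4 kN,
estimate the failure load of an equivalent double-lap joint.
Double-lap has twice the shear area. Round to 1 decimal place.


Double-lap factor = 2
Expected load = 56.4 * 2 = 112.8 kN

112.8


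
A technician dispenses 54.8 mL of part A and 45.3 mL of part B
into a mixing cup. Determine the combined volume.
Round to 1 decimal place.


Combined volume = 54.8 + 45.3
= 100.1 mL

100.1


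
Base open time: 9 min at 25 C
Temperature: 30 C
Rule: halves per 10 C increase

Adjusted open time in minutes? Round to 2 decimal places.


Acceleration = 2^((30-25)/10) = 1.4142
Open time = 9 / 1.4142 = 6.36 min

6.36


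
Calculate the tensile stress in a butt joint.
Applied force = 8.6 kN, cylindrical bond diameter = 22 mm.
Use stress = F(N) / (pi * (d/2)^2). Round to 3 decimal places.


A = pi * 11.0^2 = 380.1327 mm^2
sigma = 8600.0 / 380.1327 = 22.624 MPa

22.624


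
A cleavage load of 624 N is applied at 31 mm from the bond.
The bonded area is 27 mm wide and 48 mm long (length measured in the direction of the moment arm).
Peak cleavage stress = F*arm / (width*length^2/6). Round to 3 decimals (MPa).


Moment = 624 * 31 = 19344 N*mm
Section modulus = 27 * 2304 / 6 = 62208 / 6 mm^3
Stress = 19344 / (62208 / 6) = 116064 / 62208
= 1.866 MPa

1.866


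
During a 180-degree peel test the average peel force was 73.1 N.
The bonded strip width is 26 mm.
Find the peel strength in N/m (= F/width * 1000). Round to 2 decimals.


Peel strength = F/width * 1000
= 73.1 / 26 * 1000
= 2811.54 N/m

2811.54


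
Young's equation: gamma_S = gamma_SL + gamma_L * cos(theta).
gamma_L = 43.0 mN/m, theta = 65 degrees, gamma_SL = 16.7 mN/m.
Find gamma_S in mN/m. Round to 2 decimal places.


cos(65 deg) = 0.422618
gamma_S = 16.7 + 43.0 * 0.422618
= 34.87 mN/m

34.87


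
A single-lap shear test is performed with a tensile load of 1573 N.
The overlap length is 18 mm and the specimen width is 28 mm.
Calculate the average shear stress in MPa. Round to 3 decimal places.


Shear stress = F / (overlap * width)
= 1573 / (18 * 28)
= 1573 / 504
= 3.121 MPa

3.121


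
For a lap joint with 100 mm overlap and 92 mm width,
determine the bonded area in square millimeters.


Area = 100 * 92 = 9200 mm^2

9200


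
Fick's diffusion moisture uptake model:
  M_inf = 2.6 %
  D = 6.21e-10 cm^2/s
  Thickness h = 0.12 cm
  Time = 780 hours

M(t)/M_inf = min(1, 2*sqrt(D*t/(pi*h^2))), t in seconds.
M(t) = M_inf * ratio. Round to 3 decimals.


t_sec = 780 * 3600 = 2808000
ratio = 2*sqrt(6.21e-10*2808000/(pi*0.12^2))
= min(1, 0.392661)
= 0.392661
M(t) = 2.6 * 0.392661 = 1.021 %

1.021


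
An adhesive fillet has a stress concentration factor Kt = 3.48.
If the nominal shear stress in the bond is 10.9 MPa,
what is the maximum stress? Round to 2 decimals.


Max stress = 10.9 * 3.48 = 37.93 MPa

37.93


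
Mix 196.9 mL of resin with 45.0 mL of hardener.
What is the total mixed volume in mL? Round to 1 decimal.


Total = 196.9 + 45.0 = 241.9 mL

241.9


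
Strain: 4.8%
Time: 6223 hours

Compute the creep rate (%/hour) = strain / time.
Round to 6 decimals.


Creep rate = 4.8 / 6223
= 0.000771 %/h

0.000771


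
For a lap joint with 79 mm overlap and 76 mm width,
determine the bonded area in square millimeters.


Area = 79 * 76 = 6004 mm^2

6004


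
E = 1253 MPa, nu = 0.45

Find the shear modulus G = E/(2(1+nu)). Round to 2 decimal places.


G = 1253 / (2 * 1.45)
= 432.07 MPa

432.07


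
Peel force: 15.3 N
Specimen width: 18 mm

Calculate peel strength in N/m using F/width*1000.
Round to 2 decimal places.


Peel strength = 15.3 / 18 * 1000 = 850.00 N/m

850.00


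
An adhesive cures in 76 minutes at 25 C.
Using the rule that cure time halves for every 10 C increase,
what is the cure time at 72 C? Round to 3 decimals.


Factor = 2^((72 - 25) / 10) = 25.9921
Cure time = 76 / 25.9921
= 2.924 minutes

2.924


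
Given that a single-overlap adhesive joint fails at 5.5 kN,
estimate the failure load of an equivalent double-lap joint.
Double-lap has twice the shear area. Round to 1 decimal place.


Double-lap factor = 2
Expected load = 5.5 * 2 = 11.0 kN

11.0


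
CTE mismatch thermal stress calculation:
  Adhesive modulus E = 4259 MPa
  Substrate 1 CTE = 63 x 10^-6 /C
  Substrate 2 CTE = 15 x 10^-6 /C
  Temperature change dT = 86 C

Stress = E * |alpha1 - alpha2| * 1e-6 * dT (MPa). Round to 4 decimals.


delta_alpha = |63 - 15| = 48 x 10^-6/C
Stress = 4259 * 48e-6 * 86
= 17.5812 MPa

17.5812


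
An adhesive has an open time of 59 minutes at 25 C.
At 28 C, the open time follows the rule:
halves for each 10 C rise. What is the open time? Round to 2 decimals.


Factor = 2^((28-25)/10) = 1.2311
Open time = 59 / 1.2311 = 47.92 min

47.92


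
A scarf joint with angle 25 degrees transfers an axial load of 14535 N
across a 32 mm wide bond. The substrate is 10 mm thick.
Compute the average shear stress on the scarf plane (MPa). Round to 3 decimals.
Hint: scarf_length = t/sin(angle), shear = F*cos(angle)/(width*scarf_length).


scarf_length = 10 / sin(25 deg) = 23.6620 mm
cos(25 deg) = 0.906308
shear stress = 14535 * 0.906308 / (32 * 23.6620)
= 17.398 MPa

17.398


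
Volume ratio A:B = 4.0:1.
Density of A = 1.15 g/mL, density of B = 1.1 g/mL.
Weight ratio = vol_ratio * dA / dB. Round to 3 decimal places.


Wt ratio = 4.0 * 1.15 / 1.1
= 4.182

4.182


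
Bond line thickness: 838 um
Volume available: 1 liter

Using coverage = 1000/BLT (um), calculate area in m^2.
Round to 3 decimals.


1 L = 1e6 mm^3, thickness = 838 um = 0.838 mm
Area = 1e6 / 0.838 mm^2 = (1e6 / 0.838) / 1e6 m^2 = 1000 / 838 m^2
= 1.193 m^2

1.193


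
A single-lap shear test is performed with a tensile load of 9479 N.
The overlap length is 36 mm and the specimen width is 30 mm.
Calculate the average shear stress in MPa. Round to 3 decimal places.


Shear stress = F / (overlap * width)
= 9479 / (36 * 30)
= 9479 / 1080
= 8.777 MPa

8.777


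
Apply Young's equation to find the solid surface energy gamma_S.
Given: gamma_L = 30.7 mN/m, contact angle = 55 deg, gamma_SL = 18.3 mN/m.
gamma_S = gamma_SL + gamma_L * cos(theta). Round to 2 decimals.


theta_rad = 55 * pi/180 = 0.959931
gamma_S = 18.3 + 30.7 * cos(0.959931)
= 35.91 mN/m

35.91


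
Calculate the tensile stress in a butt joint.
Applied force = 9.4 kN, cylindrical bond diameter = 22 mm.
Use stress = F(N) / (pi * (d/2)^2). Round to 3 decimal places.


A = pi * 11.0^2 = 380.1327 mm^2
sigma = 9400.0 / 380.1327 = 24.728 MPa

24.728


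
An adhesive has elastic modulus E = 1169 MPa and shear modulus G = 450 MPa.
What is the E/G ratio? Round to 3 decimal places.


E/G = 1169 / 450 = 2.598

2.598


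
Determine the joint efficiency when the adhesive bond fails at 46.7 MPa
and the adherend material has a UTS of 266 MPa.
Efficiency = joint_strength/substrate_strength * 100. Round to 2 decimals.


Joint efficiency = 46.7 / 266 * 100
= 17.56%

17.56


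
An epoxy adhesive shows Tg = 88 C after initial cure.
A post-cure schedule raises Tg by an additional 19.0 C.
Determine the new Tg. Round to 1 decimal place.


New Tg = 88 + 19.0
= 107.0 C

107.0


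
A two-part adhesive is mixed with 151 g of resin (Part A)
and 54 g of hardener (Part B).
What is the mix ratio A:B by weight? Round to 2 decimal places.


Mix ratio = mass_A / mass_B
= 151 / 54
= 2.80

2.80


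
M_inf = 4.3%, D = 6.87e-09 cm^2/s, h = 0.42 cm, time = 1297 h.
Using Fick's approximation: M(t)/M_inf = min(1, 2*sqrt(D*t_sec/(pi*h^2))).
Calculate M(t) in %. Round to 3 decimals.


t = 4669200 s
ratio = min(1, 2*sqrt(6.87e-09*4669200/(pi*0.1764)))
= 0.481178
M(t) = 4.3 * 0.481178 = 2.069%

2.069


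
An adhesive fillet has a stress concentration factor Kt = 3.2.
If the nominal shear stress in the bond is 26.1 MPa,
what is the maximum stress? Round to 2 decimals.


Max stress = 26.1 * 3.2 = 83.52 MPa

83.52


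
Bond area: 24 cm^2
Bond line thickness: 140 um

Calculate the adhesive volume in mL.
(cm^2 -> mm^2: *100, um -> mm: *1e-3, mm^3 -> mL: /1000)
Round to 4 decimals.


V = 24*100 * 140*1e-3 / 1000
= 0.3360 mL

0.3360


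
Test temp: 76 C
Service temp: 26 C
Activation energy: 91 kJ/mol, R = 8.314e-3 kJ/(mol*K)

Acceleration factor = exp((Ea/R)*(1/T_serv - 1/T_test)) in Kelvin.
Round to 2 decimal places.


AF = exp((91/0.008314)*(1/299.15 - 1/349.15))
= 188.60

188.60


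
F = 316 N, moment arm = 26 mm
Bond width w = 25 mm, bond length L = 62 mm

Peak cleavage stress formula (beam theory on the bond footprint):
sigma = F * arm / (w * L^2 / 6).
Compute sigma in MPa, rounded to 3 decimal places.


sigma = (316 * 26) / (25 * 3844 / 6)
= 8216 * 6 / 96100
= 49296 / 96100
= 0.513 MPa

0.513


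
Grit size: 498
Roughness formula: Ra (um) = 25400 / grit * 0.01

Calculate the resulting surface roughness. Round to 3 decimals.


Ra = 25400 / 498 * 0.01
= 0.510 um

0.510


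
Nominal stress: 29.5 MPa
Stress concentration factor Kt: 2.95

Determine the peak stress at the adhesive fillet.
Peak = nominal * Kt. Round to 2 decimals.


Peak stress = 29.5 * 2.95
= 87.03 MPa

87.03


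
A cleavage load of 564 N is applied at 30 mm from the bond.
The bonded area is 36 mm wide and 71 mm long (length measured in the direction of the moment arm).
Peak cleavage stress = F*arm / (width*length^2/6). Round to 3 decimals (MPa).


Moment = 564 * 30 = 16920 N*mm
Section modulus = 36 * 5041 / 6 = 181476 / 6 mm^3
Stress = 16920 / (181476 / 6) = 101520 / 181476
= 0.559 MPa

0.559


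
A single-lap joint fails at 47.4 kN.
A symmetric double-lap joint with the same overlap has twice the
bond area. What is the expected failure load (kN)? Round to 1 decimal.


Double-lap load = 2 * 47.4 = 94.8 kN

94.8


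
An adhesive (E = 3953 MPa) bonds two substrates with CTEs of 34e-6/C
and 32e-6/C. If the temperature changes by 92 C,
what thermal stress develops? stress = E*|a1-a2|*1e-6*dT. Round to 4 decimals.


Stress = 3953 * |34 - 32| * 1e-6 * 92
= 0.7274 MPa

0.7274


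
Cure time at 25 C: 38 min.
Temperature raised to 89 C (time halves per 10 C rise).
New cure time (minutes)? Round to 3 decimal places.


Acceleration factor = 2^(64/10) = 84.4485
New time = 38 / 84.4485 = 0.450 min

0.450


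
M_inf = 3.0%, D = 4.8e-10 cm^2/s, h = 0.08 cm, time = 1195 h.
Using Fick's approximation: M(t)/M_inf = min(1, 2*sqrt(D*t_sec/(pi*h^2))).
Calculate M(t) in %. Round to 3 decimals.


t = 4302000 s
ratio = min(1, 2*sqrt(4.8e-10*4302000/(pi*0.0064)))
= 0.640945
M(t) = 3.0 * 0.640945 = 1.923%

1.923


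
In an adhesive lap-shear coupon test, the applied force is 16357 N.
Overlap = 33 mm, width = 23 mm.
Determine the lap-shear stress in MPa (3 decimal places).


stress = F / (overlap * width)
= 16357 / (33 * 23)
= 21.551 MPa

21.551


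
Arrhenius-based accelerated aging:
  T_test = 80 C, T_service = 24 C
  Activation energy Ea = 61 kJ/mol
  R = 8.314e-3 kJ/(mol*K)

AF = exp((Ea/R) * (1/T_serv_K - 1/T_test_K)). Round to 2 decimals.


T_test_K = 353.15, T_serv_K = 297.15
AF = exp((61/8.314e-3) * (1/297.15 - 1/353.15))
= 50.17

50.17


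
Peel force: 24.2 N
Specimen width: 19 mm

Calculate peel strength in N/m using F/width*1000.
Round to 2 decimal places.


Peel strength = 24.2 / 19 * 1000 = 1273.68 N/m

1273.68


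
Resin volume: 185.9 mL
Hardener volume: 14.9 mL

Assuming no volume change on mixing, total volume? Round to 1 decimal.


V_total = 185.9 + 14.9 = 200.8 mL

200.8


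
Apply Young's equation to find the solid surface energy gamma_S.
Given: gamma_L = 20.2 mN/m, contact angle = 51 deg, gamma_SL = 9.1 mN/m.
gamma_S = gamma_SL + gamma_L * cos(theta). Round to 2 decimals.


theta_rad = 51 * pi/180 = 0.890118
gamma_S = 9.1 + 20.2 * cos(0.890118)
= 21.81 mN/m

21.81


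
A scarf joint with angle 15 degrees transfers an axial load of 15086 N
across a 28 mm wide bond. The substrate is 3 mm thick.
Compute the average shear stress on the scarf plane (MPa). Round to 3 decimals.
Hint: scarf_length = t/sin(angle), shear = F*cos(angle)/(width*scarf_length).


scarf_length = 3 / sin(15 deg) = 11.5911 mm
cos(15 deg) = 0.965926
shear stress = 15086 * 0.965926 / (28 * 11.5911)
= 44.899 MPa

44.899


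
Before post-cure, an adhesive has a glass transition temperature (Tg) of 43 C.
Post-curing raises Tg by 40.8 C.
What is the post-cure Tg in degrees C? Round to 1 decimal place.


Tg_post = Tg_base + delta_Tg
= 43 + 40.8
= 83.8 C

83.8


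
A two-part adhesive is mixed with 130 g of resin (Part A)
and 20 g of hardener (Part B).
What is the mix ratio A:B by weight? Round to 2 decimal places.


Mix ratio = mass_A / mass_B
= 130 / 20
= 6.50

6.50


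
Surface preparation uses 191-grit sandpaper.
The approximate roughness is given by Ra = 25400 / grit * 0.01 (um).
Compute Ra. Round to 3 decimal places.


Ra = 25400 / 191 * 0.01
= 254 / 191
= 1.330 um

1.330


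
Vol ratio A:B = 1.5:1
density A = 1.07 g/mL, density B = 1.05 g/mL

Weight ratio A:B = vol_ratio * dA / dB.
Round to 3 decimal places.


Weight ratio = 1.5 * 1.07 / 1.05
= 1.529

1.529


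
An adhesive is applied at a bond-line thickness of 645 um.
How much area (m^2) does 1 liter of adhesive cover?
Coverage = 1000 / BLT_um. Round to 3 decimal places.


Coverage = 1000 / 645 = 1.550 m^2

1.550


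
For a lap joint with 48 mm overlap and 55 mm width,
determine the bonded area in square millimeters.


Area = 48 * 55 = 2640 mm^2

2640


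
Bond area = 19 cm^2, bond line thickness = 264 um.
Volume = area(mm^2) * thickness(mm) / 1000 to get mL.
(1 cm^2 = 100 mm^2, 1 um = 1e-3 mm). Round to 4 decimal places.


area_mm2 = 19 * 100 = 1900
blt_mm = 264 * 1e-3 = 0.264
vol_mm3 = 1900 * 0.264 = 501.6
vol_mL = 501.6 / 1000 = 0.5016 mL

0.5016


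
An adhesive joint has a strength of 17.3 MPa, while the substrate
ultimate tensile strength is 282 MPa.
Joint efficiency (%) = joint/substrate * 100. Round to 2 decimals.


Efficiency = 17.3 / 282 * 100
= 6.13%

6.13


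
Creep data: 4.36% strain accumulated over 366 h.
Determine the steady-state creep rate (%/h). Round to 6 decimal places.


Rate = 4.36 / 366 = 0.011913 %/h

0.011913


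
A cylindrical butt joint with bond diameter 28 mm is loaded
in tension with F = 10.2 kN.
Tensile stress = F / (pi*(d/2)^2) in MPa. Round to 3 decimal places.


Area = pi * (28/2)^2 = 615.7522 mm^2
Stress = 10.2*1000 / 615.7522
= 16.565 MPa

16.565


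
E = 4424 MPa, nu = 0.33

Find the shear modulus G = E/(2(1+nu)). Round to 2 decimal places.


G = 4424 / (2 * 1.33)
= 1663.16 MPa

1663.16


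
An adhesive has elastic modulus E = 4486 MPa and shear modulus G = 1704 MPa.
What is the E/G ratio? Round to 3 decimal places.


E/G = 4486 / 1704 = 2.633

2.633


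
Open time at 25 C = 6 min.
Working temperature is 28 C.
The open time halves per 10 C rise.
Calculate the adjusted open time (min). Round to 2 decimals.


factor = 2^((28 - 25) / 10) = 1.2311
ot = 6 / 1.2311 = 4.87 min

4.87


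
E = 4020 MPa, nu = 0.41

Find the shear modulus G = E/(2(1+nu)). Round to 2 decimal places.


G = 4020 / (2 * 1.41)
= 1425.53 MPa

1425.53


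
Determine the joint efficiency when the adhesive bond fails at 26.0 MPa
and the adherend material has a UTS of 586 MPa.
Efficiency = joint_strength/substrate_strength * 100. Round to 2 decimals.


Joint efficiency = 26.0 / 586 * 100
= 4.44%

4.44


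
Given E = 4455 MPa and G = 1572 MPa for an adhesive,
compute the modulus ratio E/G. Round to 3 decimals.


E/G ratio = 4455 / 1572 = 2.834

2.834


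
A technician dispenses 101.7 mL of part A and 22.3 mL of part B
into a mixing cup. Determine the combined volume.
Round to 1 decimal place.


Combined volume = 101.7 + 22.3
= 124.0 mL

124.0


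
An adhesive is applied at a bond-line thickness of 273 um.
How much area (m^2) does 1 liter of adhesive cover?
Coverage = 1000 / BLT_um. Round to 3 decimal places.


Coverage = 1000 / 273 = 3.663 m^2

3.663


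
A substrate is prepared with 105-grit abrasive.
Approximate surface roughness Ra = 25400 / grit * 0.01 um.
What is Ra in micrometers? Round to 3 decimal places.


Ra = 25400 / 105 * 0.01 = 2.419 um

2.419


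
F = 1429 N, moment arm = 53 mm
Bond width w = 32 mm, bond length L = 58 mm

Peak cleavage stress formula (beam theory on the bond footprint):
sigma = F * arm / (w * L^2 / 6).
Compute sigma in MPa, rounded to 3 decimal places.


sigma = (1429 * 53) / (32 * 3364 / 6)
= 75737 * 6 / 107648
= 454422 / 107648
= 4.221 MPa

4.221


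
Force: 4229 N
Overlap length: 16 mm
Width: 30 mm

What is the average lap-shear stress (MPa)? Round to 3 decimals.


Average shear stress = F / (overlap * width)
= 4229 / (16 * 30)
= 8.810 MPa

8.810


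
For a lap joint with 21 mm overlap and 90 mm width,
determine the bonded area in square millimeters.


Area = 21 * 90 = 1890 mm^2

1890


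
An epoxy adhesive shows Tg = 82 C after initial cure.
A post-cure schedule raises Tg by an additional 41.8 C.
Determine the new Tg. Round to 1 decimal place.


New Tg = 82 + 41.8
= 123.8 C

123.8


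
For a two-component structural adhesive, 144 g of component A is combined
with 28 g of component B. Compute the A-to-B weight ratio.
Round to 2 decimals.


Weight ratio A:B = 144 / 28
= 5.14

5.14


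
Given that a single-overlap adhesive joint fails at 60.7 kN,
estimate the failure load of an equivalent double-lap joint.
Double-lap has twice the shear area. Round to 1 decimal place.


Double-lap factor = 2
Expected load = 60.7 * 2 = 121.4 kN

121.4


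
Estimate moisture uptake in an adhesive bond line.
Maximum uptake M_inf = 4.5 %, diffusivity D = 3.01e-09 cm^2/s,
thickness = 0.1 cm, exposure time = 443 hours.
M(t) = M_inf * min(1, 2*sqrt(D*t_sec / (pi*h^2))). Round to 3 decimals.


Convert time: 443 h = 1594800 s
ratio = min(1, 2*sqrt(3.01e-09*1594800/(pi*0.1^2)))
= 0.781792
M(t) = 4.5 * 0.781792 = 3.518%

3.518


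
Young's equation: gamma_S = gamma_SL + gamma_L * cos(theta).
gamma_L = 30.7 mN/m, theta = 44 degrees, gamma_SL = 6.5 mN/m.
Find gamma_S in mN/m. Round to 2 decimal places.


cos(44 deg) = 0.719340
gamma_S = 6.5 + 30.7 * 0.719340
= 28.58 mN/m

28.58


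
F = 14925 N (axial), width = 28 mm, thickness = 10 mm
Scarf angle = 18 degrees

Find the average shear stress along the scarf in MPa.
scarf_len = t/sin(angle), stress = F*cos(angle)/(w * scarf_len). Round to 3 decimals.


scarf_len = 10/sin(18 deg) = 32.3607
cos(18 deg) = 0.951057
stress = 14925*0.951057/(28*32.3607) = 15.666 MPa

15.666


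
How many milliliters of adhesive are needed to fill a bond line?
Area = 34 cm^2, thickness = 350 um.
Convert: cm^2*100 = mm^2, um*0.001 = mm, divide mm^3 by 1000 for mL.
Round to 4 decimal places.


= (34 * 100) * (350 * 0.001) / 1000
= 1.1900 mL

1.1900


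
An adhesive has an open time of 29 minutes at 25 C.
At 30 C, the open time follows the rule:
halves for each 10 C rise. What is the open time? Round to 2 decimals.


Factor = 2^((30-25)/10) = 1.4142
Open time = 29 / 1.4142 = 20.51 min

20.51


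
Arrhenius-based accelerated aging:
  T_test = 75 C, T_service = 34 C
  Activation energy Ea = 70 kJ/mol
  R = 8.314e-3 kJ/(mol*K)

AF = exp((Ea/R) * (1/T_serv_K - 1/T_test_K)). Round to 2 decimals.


T_test_K = 348.15, T_serv_K = 307.15
AF = exp((70/8.314e-3) * (1/307.15 - 1/348.15))
= 25.23

25.23


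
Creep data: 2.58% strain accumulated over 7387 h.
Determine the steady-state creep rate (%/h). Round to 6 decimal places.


Rate = 2.58 / 7387 = 0.000349 %/h

0.000349


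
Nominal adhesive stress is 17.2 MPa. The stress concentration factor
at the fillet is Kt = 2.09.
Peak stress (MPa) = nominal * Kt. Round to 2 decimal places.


Peak = 17.2 * 2.09 = 35.95 MPa

35.95


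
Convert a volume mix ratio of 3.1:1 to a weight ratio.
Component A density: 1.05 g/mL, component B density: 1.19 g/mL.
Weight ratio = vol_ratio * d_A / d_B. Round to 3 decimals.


= 3.1 * 1.05 / 1.19 = 2.735

2.735


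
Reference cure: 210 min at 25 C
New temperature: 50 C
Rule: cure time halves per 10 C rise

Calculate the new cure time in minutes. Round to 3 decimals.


factor = 2^((50-25)/10) = 5.6569
t_new = 210 / 5.6569 = 37.123 min

37.123


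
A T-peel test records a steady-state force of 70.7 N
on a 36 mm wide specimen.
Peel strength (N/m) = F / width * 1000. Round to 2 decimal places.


Peel strength = 70.7 / 36 * 1000
= 1963.89 N/m

1963.89


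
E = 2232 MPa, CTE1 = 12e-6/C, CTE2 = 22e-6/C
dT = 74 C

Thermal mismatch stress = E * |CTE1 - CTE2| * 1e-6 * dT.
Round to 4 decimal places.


= 2232 * 10e-6 * 74
= 1.6517 MPa

1.6517


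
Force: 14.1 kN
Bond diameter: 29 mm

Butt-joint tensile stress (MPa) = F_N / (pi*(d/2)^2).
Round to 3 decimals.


F_N = 14.1 * 1000 = 14100.0 N
A = pi*(14.5)^2 = 660.5199 mm^2
stress = 14100.0 / 660.5199 = 21.347 MPa

21.347


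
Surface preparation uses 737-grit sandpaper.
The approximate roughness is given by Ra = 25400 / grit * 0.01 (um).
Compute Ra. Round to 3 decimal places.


Ra = 25400 / 737 * 0.01
= 254 / 737
= 0.345 um

0.345


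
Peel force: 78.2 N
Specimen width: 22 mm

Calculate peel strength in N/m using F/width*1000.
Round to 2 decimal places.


Peel strength = 78.2 / 22 * 1000 = 3554.55 N/m

3554.55


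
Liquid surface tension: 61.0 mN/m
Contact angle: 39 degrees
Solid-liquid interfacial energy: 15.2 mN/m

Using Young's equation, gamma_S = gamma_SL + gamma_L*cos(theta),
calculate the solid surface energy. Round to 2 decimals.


gamma_S = 15.2 + 61.0 * cos(39)
= 62.61 mN/m

62.61


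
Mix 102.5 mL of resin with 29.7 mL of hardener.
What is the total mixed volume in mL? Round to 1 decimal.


Total = 102.5 + 29.7 = 132.2 mL

132.2


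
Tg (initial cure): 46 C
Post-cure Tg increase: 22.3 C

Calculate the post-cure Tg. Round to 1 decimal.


Post-cure Tg = 46 + 22.3 = 68.3 C

68.3


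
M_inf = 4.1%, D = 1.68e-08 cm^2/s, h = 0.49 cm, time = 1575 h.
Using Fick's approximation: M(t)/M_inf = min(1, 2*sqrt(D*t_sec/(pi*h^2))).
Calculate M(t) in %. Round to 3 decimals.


t = 5670000 s
ratio = min(1, 2*sqrt(1.68e-08*5670000/(pi*0.2401)))
= 0.710731
M(t) = 4.1 * 0.710731 = 2.914%

2.914


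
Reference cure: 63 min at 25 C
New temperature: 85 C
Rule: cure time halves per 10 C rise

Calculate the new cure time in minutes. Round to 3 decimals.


factor = 2^((85-25)/10) = 64.0000
t_new = 63 / 64.0000 = 0.984 min

0.984


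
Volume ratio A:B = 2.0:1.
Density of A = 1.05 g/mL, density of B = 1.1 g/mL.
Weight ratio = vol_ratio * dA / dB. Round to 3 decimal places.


Wt ratio = 2.0 * 1.05 / 1.1
= 1.909

1.909


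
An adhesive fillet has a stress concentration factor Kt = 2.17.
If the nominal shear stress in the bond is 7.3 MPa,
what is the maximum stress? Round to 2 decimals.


Max stress = 7.3 * 2.17 = 15.84 MPa

15.84


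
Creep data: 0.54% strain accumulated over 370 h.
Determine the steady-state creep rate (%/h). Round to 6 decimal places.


Rate = 0.54 / 370 = 0.001459 %/h

0.001459


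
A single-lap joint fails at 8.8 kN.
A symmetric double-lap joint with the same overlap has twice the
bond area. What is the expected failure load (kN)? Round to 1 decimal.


Double-lap load = 2 * 8.8 = 17.6 kN

17.6


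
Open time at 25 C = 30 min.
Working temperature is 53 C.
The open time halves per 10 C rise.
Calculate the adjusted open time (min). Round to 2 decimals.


factor = 2^((53 - 25) / 10) = 6.9644
ot = 30 / 6.9644 = 4.31 min

4.31


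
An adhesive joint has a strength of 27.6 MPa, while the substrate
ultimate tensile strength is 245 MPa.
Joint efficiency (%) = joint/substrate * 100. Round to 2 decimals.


Efficiency = 27.6 / 245 * 100
= 11.27%

11.27


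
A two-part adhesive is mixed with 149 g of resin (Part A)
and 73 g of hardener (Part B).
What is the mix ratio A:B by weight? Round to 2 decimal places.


Mix ratio = mass_A / mass_B
= 149 / 73
= 2.04

2.04


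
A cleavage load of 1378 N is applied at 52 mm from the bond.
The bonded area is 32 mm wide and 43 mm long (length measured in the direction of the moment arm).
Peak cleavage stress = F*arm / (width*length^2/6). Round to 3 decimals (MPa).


Moment = 1378 * 52 = 71656 N*mm
Section modulus = 32 * 1849 / 6 = 59168 / 6 mm^3
Stress = 71656 / (59168 / 6) = 429936 / 59168
= 7.266 MPa

7.266


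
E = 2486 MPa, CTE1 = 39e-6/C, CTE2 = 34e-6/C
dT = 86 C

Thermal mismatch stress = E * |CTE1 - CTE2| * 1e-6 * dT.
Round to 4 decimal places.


= 2486 * 5e-6 * 86
= 1.0690 MPa

1.0690


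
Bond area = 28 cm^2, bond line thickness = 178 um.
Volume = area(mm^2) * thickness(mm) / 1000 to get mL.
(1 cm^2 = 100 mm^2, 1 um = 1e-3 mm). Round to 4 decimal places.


area_mm2 = 28 * 100 = 2800
blt_mm = 178 * 1e-3 = 0.178
vol_mm3 = 2800 * 0.178 = 498.4
vol_mL = 498.4 / 1000 = 0.4984 mL

0.4984


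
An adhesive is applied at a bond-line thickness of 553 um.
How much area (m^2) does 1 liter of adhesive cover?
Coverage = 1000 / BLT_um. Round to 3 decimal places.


Coverage = 1000 / 553 = 1.808 m^2

1.808


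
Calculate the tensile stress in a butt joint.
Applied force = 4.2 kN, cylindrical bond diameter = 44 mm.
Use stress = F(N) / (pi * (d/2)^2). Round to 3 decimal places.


A = pi * 22.0^2 = 1520.5308 mm^2
sigma = 4200.0 / 1520.5308 = 2.762 MPa

2.762


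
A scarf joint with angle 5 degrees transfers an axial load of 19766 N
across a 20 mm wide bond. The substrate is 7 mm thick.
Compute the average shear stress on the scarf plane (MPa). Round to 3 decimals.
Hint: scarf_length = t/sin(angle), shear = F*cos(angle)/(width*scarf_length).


scarf_length = 7 / sin(5 deg) = 80.3160 mm
cos(5 deg) = 0.996195
shear stress = 19766 * 0.996195 / (20 * 80.3160)
= 12.258 MPa

12.258


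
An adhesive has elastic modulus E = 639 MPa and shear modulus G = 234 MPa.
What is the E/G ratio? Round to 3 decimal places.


E/G = 639 / 234 = 2.731

2.731


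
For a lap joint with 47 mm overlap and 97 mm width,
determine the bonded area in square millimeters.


Area = 47 * 97 = 4559 mm^2

4559


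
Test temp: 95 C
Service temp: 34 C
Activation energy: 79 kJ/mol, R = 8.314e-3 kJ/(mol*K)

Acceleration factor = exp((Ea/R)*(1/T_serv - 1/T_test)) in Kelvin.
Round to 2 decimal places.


AF = exp((79/0.008314)*(1/307.15 - 1/368.15))
= 168.33

168.33


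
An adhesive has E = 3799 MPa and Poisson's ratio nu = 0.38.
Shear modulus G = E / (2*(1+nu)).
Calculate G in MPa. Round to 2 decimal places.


G = 3799 / (2*(1+0.38))
= 3799 / 2.76
= 1376.45 MPa

1376.45


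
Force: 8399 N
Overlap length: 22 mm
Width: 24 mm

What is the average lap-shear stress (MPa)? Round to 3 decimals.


Average shear stress = F / (overlap * width)
= 8399 / (22 * 24)
= 15.907 MPa

15.907


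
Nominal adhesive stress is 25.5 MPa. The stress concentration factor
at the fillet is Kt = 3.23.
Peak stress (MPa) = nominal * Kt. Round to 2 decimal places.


Peak = 25.5 * 3.23 = 82.37 MPa

82.37


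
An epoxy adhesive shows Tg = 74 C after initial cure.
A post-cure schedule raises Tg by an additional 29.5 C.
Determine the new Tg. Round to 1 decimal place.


New Tg = 74 + 29.5
= 103.5 C

103.5


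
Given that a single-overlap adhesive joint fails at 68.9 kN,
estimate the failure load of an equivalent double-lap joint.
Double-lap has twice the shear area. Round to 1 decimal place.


Double-lap factor = 2
Expected load = 68.9 * 2 = 137.8 kN

137.8


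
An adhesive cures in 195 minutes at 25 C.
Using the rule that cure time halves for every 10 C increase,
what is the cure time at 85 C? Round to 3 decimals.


Factor = 2^((85 - 25) / 10) = 64.0000
Cure time = 195 / 64.0000
= 3.047 minutes

3.047


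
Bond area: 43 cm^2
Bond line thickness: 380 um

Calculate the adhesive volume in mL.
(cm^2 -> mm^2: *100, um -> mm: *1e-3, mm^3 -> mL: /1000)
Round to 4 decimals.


V = 43*100 * 380*1e-3 / 1000
= 1.6340 mL

1.6340


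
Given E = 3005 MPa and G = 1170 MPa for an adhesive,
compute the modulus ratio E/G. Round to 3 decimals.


E/G ratio = 3005 / 1170 = 2.568

2.568


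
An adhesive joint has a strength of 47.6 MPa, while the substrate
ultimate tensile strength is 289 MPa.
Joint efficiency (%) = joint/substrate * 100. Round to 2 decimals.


Efficiency = 47.6 / 289 * 100
= 16.47%

16.47


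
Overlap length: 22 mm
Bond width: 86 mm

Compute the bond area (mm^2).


Bond area = 22 * 86 = 1892 mm^2

1892


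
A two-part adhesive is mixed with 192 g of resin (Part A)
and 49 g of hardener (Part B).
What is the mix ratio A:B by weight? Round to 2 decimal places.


Mix ratio = mass_A / mass_B
= 192 / 49
= 3.92

3.92


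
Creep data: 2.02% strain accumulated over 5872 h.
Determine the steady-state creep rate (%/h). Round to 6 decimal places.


Rate = 2.02 / 5872 = 0.000344 %/h

0.000344


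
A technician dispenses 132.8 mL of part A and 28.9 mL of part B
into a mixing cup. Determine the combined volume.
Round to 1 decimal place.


Combined volume = 132.8 + 28.9
= 161.7 mL

161.7


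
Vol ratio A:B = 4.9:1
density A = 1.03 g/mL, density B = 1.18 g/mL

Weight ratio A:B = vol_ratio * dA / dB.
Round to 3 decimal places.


Weight ratio = 4.9 * 1.03 / 1.18
= 4.277

4.277


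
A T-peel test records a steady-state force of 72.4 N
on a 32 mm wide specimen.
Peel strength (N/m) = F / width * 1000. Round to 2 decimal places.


Peel strength = 72.4 / 32 * 1000
= 2262.50 N/m

2262.50


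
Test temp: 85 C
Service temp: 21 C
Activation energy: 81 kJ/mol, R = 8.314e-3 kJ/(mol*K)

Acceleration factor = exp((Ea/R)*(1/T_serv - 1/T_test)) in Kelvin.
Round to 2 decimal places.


AF = exp((81/0.008314)*(1/294.15 - 1/358.15))
= 371.90

371.90


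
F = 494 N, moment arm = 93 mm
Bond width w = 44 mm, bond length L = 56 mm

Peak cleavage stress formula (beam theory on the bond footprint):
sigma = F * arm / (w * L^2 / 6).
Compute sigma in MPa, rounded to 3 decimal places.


sigma = (494 * 93) / (44 * 3136 / 6)
= 45942 * 6 / 137984
= 275652 / 137984
= 1.998 MPa

1.998


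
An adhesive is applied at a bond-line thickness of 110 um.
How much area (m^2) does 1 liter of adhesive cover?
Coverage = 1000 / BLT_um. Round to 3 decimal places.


Coverage = 1000 / 110 = 9.091 m^2

9.091


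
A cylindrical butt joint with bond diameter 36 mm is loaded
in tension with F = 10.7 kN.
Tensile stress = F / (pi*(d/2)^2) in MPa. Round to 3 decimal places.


Area = pi * (36/2)^2 = 1017.8760 mm^2
Stress = 10.7*1000 / 1017.8760
= 10.512 MPa

10.512


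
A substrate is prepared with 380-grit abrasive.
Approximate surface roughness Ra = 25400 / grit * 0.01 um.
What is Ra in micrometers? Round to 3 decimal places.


Ra = 25400 / 380 * 0.01 = 0.668 um

0.668


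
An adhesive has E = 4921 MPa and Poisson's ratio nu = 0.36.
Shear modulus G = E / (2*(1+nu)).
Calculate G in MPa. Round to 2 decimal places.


G = 4921 / (2*(1+0.36))
= 4921 / 2.72
= 1809.19 MPa

1809.19


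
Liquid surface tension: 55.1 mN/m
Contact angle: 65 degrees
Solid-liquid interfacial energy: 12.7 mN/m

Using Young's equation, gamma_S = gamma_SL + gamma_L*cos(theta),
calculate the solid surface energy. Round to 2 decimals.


gamma_S = 12.7 + 55.1 * cos(65)
= 35.99 mN/m

35.99


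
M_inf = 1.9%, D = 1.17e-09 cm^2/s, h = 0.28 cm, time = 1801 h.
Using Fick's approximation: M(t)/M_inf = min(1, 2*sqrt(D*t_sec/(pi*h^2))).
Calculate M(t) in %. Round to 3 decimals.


t = 6483600 s
ratio = min(1, 2*sqrt(1.17e-09*6483600/(pi*0.0784)))
= 0.350993
M(t) = 1.9 * 0.350993 = 0.667%

0.667


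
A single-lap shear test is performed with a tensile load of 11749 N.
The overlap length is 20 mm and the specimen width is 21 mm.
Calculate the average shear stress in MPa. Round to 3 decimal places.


Shear stress = F / (overlap * width)
= 11749 / (20 * 21)
= 11749 / 420
= 27.974 MPa

27.974


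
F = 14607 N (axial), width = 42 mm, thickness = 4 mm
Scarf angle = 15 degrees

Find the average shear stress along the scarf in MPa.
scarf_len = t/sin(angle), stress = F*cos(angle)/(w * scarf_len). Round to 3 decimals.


scarf_len = 4/sin(15 deg) = 15.4548
cos(15 deg) = 0.965926
stress = 14607*0.965926/(42*15.4548) = 21.737 MPa

21.737


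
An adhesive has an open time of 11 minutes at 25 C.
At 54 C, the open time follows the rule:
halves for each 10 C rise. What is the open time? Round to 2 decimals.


Factor = 2^((54-25)/10) = 7.4643
Open time = 11 / 7.4643 = 1.47 min

1.47


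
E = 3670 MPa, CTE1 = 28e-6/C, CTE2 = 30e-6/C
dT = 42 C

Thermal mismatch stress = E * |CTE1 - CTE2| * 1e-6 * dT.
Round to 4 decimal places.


= 3670 * 2e-6 * 42
= 0.3083 MPa

0.3083


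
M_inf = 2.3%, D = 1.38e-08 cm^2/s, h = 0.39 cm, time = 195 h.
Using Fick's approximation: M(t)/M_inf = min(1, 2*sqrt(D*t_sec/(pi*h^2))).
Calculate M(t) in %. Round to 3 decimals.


t = 702000 s
ratio = min(1, 2*sqrt(1.38e-08*702000/(pi*0.1521)))
= 0.284773
M(t) = 2.3 * 0.284773 = 0.655%

0.655


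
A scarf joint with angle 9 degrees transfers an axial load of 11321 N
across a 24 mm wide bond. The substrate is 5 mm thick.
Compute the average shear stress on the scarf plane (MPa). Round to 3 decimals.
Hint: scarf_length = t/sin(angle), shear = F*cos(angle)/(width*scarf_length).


scarf_length = 5 / sin(9 deg) = 31.9623 mm
cos(9 deg) = 0.987688
shear stress = 11321 * 0.987688 / (24 * 31.9623)
= 14.577 MPa

14.577


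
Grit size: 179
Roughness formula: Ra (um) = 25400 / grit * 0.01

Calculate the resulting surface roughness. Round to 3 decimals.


Ra = 25400 / 179 * 0.01
= 1.419 um

1.419


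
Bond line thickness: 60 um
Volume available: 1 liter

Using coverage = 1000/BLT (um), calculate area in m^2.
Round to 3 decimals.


1 L = 1e6 mm^3, thickness = 60 um = 0.06 mm
Area = 1e6 / 0.06 mm^2 = (1e6 / 0.06) / 1e6 m^2 = 1000 / 60 m^2
= 16.667 m^2

16.667


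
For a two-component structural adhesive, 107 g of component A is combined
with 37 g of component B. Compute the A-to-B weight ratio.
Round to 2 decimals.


Weight ratio A:B = 107 / 37
= 2.89

2.89


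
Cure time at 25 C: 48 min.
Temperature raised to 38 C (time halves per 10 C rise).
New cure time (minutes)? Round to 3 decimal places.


Acceleration factor = 2^(13/10) = 2.4623
New time = 48 / 2.4623 = 19.494 min

19.494


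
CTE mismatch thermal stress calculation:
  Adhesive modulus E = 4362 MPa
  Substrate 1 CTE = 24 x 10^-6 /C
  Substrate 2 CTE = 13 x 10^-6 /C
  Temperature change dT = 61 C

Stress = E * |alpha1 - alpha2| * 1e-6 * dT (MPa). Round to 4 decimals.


delta_alpha = |24 - 13| = 11 x 10^-6/C
Stress = 4362 * 11e-6 * 61
= 2.9269 MPa

2.9269


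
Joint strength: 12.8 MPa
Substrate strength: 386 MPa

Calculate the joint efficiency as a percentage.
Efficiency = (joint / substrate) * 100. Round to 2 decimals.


Efficiency = (12.8 / 386) * 100 = 3.32%

3.32


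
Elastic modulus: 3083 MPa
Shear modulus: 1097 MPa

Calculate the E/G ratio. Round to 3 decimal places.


E / G = 3083 / 1097 = 2.810

2.810


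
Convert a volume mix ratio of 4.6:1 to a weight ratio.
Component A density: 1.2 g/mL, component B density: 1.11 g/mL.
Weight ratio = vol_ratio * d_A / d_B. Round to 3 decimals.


= 4.6 * 1.2 / 1.11 = 4.973

4.973


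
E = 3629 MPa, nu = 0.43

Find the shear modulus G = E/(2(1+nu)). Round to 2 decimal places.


G = 3629 / (2 * 1.43)
= 1268.88 MPa

1268.88


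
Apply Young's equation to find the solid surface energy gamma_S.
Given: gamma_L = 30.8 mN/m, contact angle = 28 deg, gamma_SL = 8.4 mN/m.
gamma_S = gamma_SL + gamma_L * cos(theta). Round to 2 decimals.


theta_rad = 28 * pi/180 = 0.488692
gamma_S = 8.4 + 30.8 * cos(0.488692)
= 35.59 mN/m

35.59


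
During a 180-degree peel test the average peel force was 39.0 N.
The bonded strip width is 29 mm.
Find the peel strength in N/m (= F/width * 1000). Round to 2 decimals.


Peel strength = F/width * 1000
= 39.0 / 29 * 1000
= 1344.83 N/m

1344.83


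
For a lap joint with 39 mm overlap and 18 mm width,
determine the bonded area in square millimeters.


Area = 39 * 18 = 702 mm^2

702


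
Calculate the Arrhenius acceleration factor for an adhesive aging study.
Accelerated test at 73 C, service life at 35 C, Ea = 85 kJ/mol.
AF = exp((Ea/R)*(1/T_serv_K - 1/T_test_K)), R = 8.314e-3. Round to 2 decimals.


T_test = 346.15 K, T_serv = 308.15 K
Ea/R = 85 / 0.008314 = 10223.72
AF = exp(10223.72 * (1/308.15 - 1/346.15))
= 38.18

38.18


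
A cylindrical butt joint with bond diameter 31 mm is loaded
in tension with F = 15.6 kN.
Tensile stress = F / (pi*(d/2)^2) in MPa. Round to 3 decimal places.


Area = pi * (31/2)^2 = 754.7676 mm^2
Stress = 15.6*1000 / 754.7676
= 20.669 MPa

20.669
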